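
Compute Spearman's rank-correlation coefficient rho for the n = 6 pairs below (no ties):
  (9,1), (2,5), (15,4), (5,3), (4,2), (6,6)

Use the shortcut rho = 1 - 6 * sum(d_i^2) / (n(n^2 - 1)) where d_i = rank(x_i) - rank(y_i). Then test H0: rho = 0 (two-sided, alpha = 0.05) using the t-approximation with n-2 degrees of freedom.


Step 1: Rank x and y separately (midranks; no ties here).
rank(x): 9->5, 2->1, 15->6, 5->3, 4->2, 6->4
rank(y): 1->1, 5->5, 4->4, 3->3, 2->2, 6->6
Step 2: d_i = R_x(i) - R_y(i); compute d_i^2.
  (5-1)^2=16, (1-5)^2=16, (6-4)^2=4, (3-3)^2=0, (2-2)^2=0, (4-6)^2=4
sum(d^2) = 40.
Step 3: rho = 1 - 6*40 / (6*(6^2 - 1)) = 1 - 240/210 = -0.142857.
Step 4: Under H0, t = rho * sqrt((n-2)/(1-rho^2)) = -0.2887 ~ t(4).
Step 5: Two-sided p-value from the t-distribution with 4 df = 0.787172.
Step 6: alpha = 0.05. fail to reject H0.

rho = -0.1429, p = 0.787172, fail to reject H0 at alpha = 0.05.


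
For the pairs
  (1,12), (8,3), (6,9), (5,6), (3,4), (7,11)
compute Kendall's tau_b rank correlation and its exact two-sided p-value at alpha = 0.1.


Step 1: Enumerate the 15 unordered pairs (i,j) with i<j and classify each by sign(x_j-x_i) * sign(y_j-y_i).
  (1,2):dx=+7,dy=-9->D; (1,3):dx=+5,dy=-3->D; (1,4):dx=+4,dy=-6->D; (1,5):dx=+2,dy=-8->D
  (1,6):dx=+6,dy=-1->D; (2,3):dx=-2,dy=+6->D; (2,4):dx=-3,dy=+3->D; (2,5):dx=-5,dy=+1->D
  (2,6):dx=-1,dy=+8->D; (3,4):dx=-1,dy=-3->C; (3,5):dx=-3,dy=-5->C; (3,6):dx=+1,dy=+2->C
  (4,5):dx=-2,dy=-2->C; (4,6):dx=+2,dy=+5->C; (5,6):dx=+4,dy=+7->C
Step 2: C = 6, D = 9, total pairs = 15.
Step 3: tau = (C - D)/(n(n-1)/2) = (6 - 9)/15 = -0.200000.
Step 4: Exact two-sided p-value (enumerate n! = 720 permutations of y under H0): p = 0.719444.
Step 5: alpha = 0.1. fail to reject H0.

tau_b = -0.2000 (C=6, D=9), p = 0.719444, fail to reject H0.


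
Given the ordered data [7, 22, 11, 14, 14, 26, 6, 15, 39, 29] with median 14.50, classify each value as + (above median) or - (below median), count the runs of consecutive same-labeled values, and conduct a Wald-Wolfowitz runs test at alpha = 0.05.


Step 1: Compute median = 14.50; label A = above, B = below.
Labels in order: BABBBABAAA  (n_A = 5, n_B = 5)
Step 2: Count runs R = 6.
Step 3: Under H0 (random ordering), E[R] = 2*n_A*n_B/(n_A+n_B) + 1 = 2*5*5/10 + 1 = 6.0000.
        Var[R] = 2*n_A*n_B*(2*n_A*n_B - n_A - n_B) / ((n_A+n_B)^2 * (n_A+n_B-1)) = 2000/900 = 2.2222.
        SD[R] = 1.4907.
Step 4: R = E[R], so z = 0 with no continuity correction.
Step 5: Two-sided p-value via normal approximation = 2*(1 - Phi(|z|)) = 1.000000.
Step 6: alpha = 0.05. fail to reject H0.

R = 6, z = 0.0000, p = 1.000000, fail to reject H0.


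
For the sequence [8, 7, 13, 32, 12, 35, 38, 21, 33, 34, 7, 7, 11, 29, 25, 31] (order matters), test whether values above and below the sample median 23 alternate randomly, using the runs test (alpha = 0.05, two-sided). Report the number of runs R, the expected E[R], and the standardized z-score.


Step 1: Compute median = 23; label A = above, B = below.
Labels in order: BBBABAABAABBBAAA  (n_A = 8, n_B = 8)
Step 2: Count runs R = 8.
Step 3: Under H0 (random ordering), E[R] = 2*n_A*n_B/(n_A+n_B) + 1 = 2*8*8/16 + 1 = 9.0000.
        Var[R] = 2*n_A*n_B*(2*n_A*n_B - n_A - n_B) / ((n_A+n_B)^2 * (n_A+n_B-1)) = 14336/3840 = 3.7333.
        SD[R] = 1.9322.
Step 4: Continuity-corrected z = (R + 0.5 - E[R]) / SD[R] = (8 + 0.5 - 9.0000) / 1.9322 = -0.2588.
Step 5: Two-sided p-value via normal approximation = 2*(1 - Phi(|z|)) = 0.795809.
Step 6: alpha = 0.05. fail to reject H0.

R = 8, z = -0.2588, p = 0.795809, fail to reject H0.


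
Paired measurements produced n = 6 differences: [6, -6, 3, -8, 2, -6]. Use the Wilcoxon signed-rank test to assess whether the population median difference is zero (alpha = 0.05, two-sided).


Step 1: Drop any zero differences (none here) and take |d_i|.
|d| = [6, 6, 3, 8, 2, 6]
Step 2: Midrank |d_i| (ties get averaged ranks).
ranks: |6|->4, |6|->4, |3|->2, |8|->6, |2|->1, |6|->4
Step 3: Attach original signs; sum ranks with positive sign and with negative sign.
W+ = 4 + 2 + 1 = 7
W- = 4 + 6 + 4 = 14
(Check: W+ + W- = 21 should equal n(n+1)/2 = 21.)
Step 4: Test statistic W = min(W+, W-) = 7.
Step 5: Ties in |d|, so use the tie-corrected normal approximation.
        E[W] = n(n+1)/4 = 6*7/4 = 10.5.
        Tie groups: |d|=6 (t=3); sum(t^3 - t) = 24.
        Var[W] = n(n+1)(2n+1)/24 - sum(t^3-t)/48 = 546/24 - 24/48 = 22.25.
        z = (W - E[W]) / sqrt(Var[W]) = (7 - 10.5) / 4.7170 = -0.7420.
        Two-sided p = 2*Phi(z) = 0.458088.
Step 6: alpha = 0.05. fail to reject H0.

W+ = 7, W- = 14, W = min = 7, p = 0.458088, fail to reject H0.


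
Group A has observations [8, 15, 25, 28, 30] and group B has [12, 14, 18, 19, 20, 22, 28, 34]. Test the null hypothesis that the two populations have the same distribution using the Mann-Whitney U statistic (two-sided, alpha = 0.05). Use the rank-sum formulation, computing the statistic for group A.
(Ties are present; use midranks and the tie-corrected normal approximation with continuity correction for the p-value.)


Step 1: Combine and sort all 13 observations; assign midranks.
sorted (value, group): (8,X), (12,Y), (14,Y), (15,X), (18,Y), (19,Y), (20,Y), (22,Y), (25,X), (28,X), (28,Y), (30,X), (34,Y)
ranks: 8->1, 12->2, 14->3, 15->4, 18->5, 19->6, 20->7, 22->8, 25->9, 28->10.5, 28->10.5, 30->12, 34->13
Step 2: Rank sum for X: R1 = 1 + 4 + 9 + 10.5 + 12 = 36.5.
Step 3: U_X = R1 - n1(n1+1)/2 = 36.5 - 5*6/2 = 36.5 - 15 = 21.5.
       U_Y = n1*n2 - U_X = 40 - 21.5 = 18.5.
Step 4: Ties are present, so use the tie-corrected normal approximation (with continuity correction) for the p-value.
Step 5: p-value = 0.883458; compare to alpha = 0.05. fail to reject H0.

U_X = 21.5, p = 0.883458, fail to reject H0 at alpha = 0.05.


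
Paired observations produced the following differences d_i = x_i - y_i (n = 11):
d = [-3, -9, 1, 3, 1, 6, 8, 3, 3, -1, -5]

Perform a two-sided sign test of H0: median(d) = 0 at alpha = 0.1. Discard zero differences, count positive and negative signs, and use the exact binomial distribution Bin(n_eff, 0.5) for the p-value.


Step 1: Discard zero differences. Original n = 11; n_eff = number of nonzero differences = 11.
Nonzero differences (with sign): -3, -9, +1, +3, +1, +6, +8, +3, +3, -1, -5
Step 2: Count signs: positive = 7, negative = 4.
Step 3: Under H0: P(positive) = 0.5, so the number of positives S ~ Bin(11, 0.5).
Step 4: Two-sided exact p-value = sum of Bin(11,0.5) probabilities at or below the observed probability = 0.548828.
Step 5: alpha = 0.1. fail to reject H0.

n_eff = 11, pos = 7, neg = 4, p = 0.548828, fail to reject H0.


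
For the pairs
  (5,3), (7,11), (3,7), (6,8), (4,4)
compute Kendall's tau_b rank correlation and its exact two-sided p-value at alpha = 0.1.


Step 1: Enumerate the 10 unordered pairs (i,j) with i<j and classify each by sign(x_j-x_i) * sign(y_j-y_i).
  (1,2):dx=+2,dy=+8->C; (1,3):dx=-2,dy=+4->D; (1,4):dx=+1,dy=+5->C; (1,5):dx=-1,dy=+1->D
  (2,3):dx=-4,dy=-4->C; (2,4):dx=-1,dy=-3->C; (2,5):dx=-3,dy=-7->C; (3,4):dx=+3,dy=+1->C
  (3,5):dx=+1,dy=-3->D; (4,5):dx=-2,dy=-4->C
Step 2: C = 7, D = 3, total pairs = 10.
Step 3: tau = (C - D)/(n(n-1)/2) = (7 - 3)/10 = 0.400000.
Step 4: Exact two-sided p-value (enumerate n! = 120 permutations of y under H0): p = 0.483333.
Step 5: alpha = 0.1. fail to reject H0.

tau_b = 0.4000 (C=7, D=3), p = 0.483333, fail to reject H0.


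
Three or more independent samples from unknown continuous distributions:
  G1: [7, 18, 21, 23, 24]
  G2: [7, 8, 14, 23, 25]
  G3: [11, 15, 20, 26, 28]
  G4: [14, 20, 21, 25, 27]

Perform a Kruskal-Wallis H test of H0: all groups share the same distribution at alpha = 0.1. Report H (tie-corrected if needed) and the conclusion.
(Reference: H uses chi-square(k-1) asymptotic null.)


Step 1: Combine all N = 20 observations and assign midranks.
sorted (value, group, rank): (7,G1,1.5), (7,G2,1.5), (8,G2,3), (11,G3,4), (14,G2,5.5), (14,G4,5.5), (15,G3,7), (18,G1,8), (20,G3,9.5), (20,G4,9.5), (21,G1,11.5), (21,G4,11.5), (23,G1,13.5), (23,G2,13.5), (24,G1,15), (25,G2,16.5), (25,G4,16.5), (26,G3,18), (27,G4,19), (28,G3,20)
Step 2: Sum ranks within each group.
R_1 = 49.5 (n_1 = 5)
R_2 = 40 (n_2 = 5)
R_3 = 58.5 (n_3 = 5)
R_4 = 62 (n_4 = 5)
Step 3: H = 12/(N(N+1)) * sum(R_i^2/n_i) - 3(N+1)
     = 12/(20*21) * (49.5^2/5 + 40^2/5 + 58.5^2/5 + 62^2/5) - 3*21
     = 0.028571 * 2263.3 - 63
     = 1.665714.
Step 4: Ties present; correction factor C = 1 - 36/(20^3 - 20) = 0.995489. Corrected H = 1.665714 / 0.995489 = 1.673263.
Step 5: Under H0, H ~ chi^2(3); p-value = 0.642894.
Step 6: alpha = 0.1. fail to reject H0.

H = 1.6733, df = 3, p = 0.642894, fail to reject H0.


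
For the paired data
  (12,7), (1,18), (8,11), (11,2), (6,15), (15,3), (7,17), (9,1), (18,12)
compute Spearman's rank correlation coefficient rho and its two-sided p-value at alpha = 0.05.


Step 1: Rank x and y separately (midranks; no ties here).
rank(x): 12->7, 1->1, 8->4, 11->6, 6->2, 15->8, 7->3, 9->5, 18->9
rank(y): 7->4, 18->9, 11->5, 2->2, 15->7, 3->3, 17->8, 1->1, 12->6
Step 2: d_i = R_x(i) - R_y(i); compute d_i^2.
  (7-4)^2=9, (1-9)^2=64, (4-5)^2=1, (6-2)^2=16, (2-7)^2=25, (8-3)^2=25, (3-8)^2=25, (5-1)^2=16, (9-6)^2=9
sum(d^2) = 190.
Step 3: rho = 1 - 6*190 / (9*(9^2 - 1)) = 1 - 1140/720 = -0.583333.
Step 4: Under H0, t = rho * sqrt((n-2)/(1-rho^2)) = -1.9001 ~ t(7).
Step 5: Two-sided p-value from the t-distribution with 7 df = 0.099186.
Step 6: alpha = 0.05. fail to reject H0.

rho = -0.5833, p = 0.099186, fail to reject H0 at alpha = 0.05.


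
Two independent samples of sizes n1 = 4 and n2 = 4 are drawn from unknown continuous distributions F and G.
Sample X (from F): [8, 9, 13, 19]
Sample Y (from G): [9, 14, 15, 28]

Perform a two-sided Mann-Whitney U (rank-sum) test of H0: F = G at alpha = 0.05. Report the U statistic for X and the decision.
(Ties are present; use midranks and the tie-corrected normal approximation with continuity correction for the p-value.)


Step 1: Combine and sort all 8 observations; assign midranks.
sorted (value, group): (8,X), (9,X), (9,Y), (13,X), (14,Y), (15,Y), (19,X), (28,Y)
ranks: 8->1, 9->2.5, 9->2.5, 13->4, 14->5, 15->6, 19->7, 28->8
Step 2: Rank sum for X: R1 = 1 + 2.5 + 4 + 7 = 14.5.
Step 3: U_X = R1 - n1(n1+1)/2 = 14.5 - 4*5/2 = 14.5 - 10 = 4.5.
       U_Y = n1*n2 - U_X = 16 - 4.5 = 11.5.
Step 4: Ties are present, so use the tie-corrected normal approximation (with continuity correction) for the p-value.
Step 5: p-value = 0.383630; compare to alpha = 0.05. fail to reject H0.

U_X = 4.5, p = 0.383630, fail to reject H0 at alpha = 0.05.


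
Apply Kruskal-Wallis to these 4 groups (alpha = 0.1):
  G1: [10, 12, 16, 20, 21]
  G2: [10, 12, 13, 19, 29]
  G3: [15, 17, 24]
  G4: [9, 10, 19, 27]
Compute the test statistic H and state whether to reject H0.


Step 1: Combine all N = 17 observations and assign midranks.
sorted (value, group, rank): (9,G4,1), (10,G1,3), (10,G2,3), (10,G4,3), (12,G1,5.5), (12,G2,5.5), (13,G2,7), (15,G3,8), (16,G1,9), (17,G3,10), (19,G2,11.5), (19,G4,11.5), (20,G1,13), (21,G1,14), (24,G3,15), (27,G4,16), (29,G2,17)
Step 2: Sum ranks within each group.
R_1 = 44.5 (n_1 = 5)
R_2 = 44 (n_2 = 5)
R_3 = 33 (n_3 = 3)
R_4 = 31.5 (n_4 = 4)
Step 3: H = 12/(N(N+1)) * sum(R_i^2/n_i) - 3(N+1)
     = 12/(17*18) * (44.5^2/5 + 44^2/5 + 33^2/3 + 31.5^2/4) - 3*18
     = 0.039216 * 1394.31 - 54
     = 0.678922.
Step 4: Ties present; correction factor C = 1 - 36/(17^3 - 17) = 0.992647. Corrected H = 0.678922 / 0.992647 = 0.683951.
Step 5: Under H0, H ~ chi^2(3); p-value = 0.876972.
Step 6: alpha = 0.1. fail to reject H0.

H = 0.6840, df = 3, p = 0.876972, fail to reject H0.


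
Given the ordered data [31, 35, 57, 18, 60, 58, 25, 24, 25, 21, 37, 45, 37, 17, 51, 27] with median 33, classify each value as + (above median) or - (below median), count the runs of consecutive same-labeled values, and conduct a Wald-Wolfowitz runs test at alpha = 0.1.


Step 1: Compute median = 33; label A = above, B = below.
Labels in order: BAABAABBBBAAABAB  (n_A = 8, n_B = 8)
Step 2: Count runs R = 9.
Step 3: Under H0 (random ordering), E[R] = 2*n_A*n_B/(n_A+n_B) + 1 = 2*8*8/16 + 1 = 9.0000.
        Var[R] = 2*n_A*n_B*(2*n_A*n_B - n_A - n_B) / ((n_A+n_B)^2 * (n_A+n_B-1)) = 14336/3840 = 3.7333.
        SD[R] = 1.9322.
Step 4: R = E[R], so z = 0 with no continuity correction.
Step 5: Two-sided p-value via normal approximation = 2*(1 - Phi(|z|)) = 1.000000.
Step 6: alpha = 0.1. fail to reject H0.

R = 9, z = 0.0000, p = 1.000000, fail to reject H0.


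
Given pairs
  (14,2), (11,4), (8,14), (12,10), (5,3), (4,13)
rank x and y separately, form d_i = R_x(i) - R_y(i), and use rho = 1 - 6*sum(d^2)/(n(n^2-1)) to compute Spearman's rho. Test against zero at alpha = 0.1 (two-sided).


Step 1: Rank x and y separately (midranks; no ties here).
rank(x): 14->6, 11->4, 8->3, 12->5, 5->2, 4->1
rank(y): 2->1, 4->3, 14->6, 10->4, 3->2, 13->5
Step 2: d_i = R_x(i) - R_y(i); compute d_i^2.
  (6-1)^2=25, (4-3)^2=1, (3-6)^2=9, (5-4)^2=1, (2-2)^2=0, (1-5)^2=16
sum(d^2) = 52.
Step 3: rho = 1 - 6*52 / (6*(6^2 - 1)) = 1 - 312/210 = -0.485714.
Step 4: Under H0, t = rho * sqrt((n-2)/(1-rho^2)) = -1.1113 ~ t(4).
Step 5: Two-sided p-value from the t-distribution with 4 df = 0.328723.
Step 6: alpha = 0.1. fail to reject H0.

rho = -0.4857, p = 0.328723, fail to reject H0 at alpha = 0.1.


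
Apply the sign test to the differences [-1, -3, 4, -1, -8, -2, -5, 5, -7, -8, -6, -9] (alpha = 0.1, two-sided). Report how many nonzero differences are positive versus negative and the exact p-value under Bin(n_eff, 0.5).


Step 1: Discard zero differences. Original n = 12; n_eff = number of nonzero differences = 12.
Nonzero differences (with sign): -1, -3, +4, -1, -8, -2, -5, +5, -7, -8, -6, -9
Step 2: Count signs: positive = 2, negative = 10.
Step 3: Under H0: P(positive) = 0.5, so the number of positives S ~ Bin(12, 0.5).
Step 4: Two-sided exact p-value = sum of Bin(12,0.5) probabilities at or below the observed probability = 0.038574.
Step 5: alpha = 0.1. reject H0.

n_eff = 12, pos = 2, neg = 10, p = 0.038574, reject H0.


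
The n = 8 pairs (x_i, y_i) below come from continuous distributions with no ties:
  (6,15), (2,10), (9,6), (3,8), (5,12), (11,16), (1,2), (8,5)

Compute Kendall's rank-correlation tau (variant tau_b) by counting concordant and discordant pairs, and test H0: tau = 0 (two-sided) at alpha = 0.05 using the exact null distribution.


Step 1: Enumerate the 28 unordered pairs (i,j) with i<j and classify each by sign(x_j-x_i) * sign(y_j-y_i).
  (1,2):dx=-4,dy=-5->C; (1,3):dx=+3,dy=-9->D; (1,4):dx=-3,dy=-7->C; (1,5):dx=-1,dy=-3->C
  (1,6):dx=+5,dy=+1->C; (1,7):dx=-5,dy=-13->C; (1,8):dx=+2,dy=-10->D; (2,3):dx=+7,dy=-4->D
  (2,4):dx=+1,dy=-2->D; (2,5):dx=+3,dy=+2->C; (2,6):dx=+9,dy=+6->C; (2,7):dx=-1,dy=-8->C
  (2,8):dx=+6,dy=-5->D; (3,4):dx=-6,dy=+2->D; (3,5):dx=-4,dy=+6->D; (3,6):dx=+2,dy=+10->C
  (3,7):dx=-8,dy=-4->C; (3,8):dx=-1,dy=-1->C; (4,5):dx=+2,dy=+4->C; (4,6):dx=+8,dy=+8->C
  (4,7):dx=-2,dy=-6->C; (4,8):dx=+5,dy=-3->D; (5,6):dx=+6,dy=+4->C; (5,7):dx=-4,dy=-10->C
  (5,8):dx=+3,dy=-7->D; (6,7):dx=-10,dy=-14->C; (6,8):dx=-3,dy=-11->C; (7,8):dx=+7,dy=+3->C
Step 2: C = 19, D = 9, total pairs = 28.
Step 3: tau = (C - D)/(n(n-1)/2) = (19 - 9)/28 = 0.357143.
Step 4: Exact two-sided p-value (enumerate n! = 40320 permutations of y under H0): p = 0.275099.
Step 5: alpha = 0.05. fail to reject H0.

tau_b = 0.3571 (C=19, D=9), p = 0.275099, fail to reject H0.


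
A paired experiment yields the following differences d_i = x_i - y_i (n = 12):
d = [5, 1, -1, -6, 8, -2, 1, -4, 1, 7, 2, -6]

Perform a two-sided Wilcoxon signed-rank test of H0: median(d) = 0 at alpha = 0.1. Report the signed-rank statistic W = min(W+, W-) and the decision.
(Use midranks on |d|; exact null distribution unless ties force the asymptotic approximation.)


Step 1: Drop any zero differences (none here) and take |d_i|.
|d| = [5, 1, 1, 6, 8, 2, 1, 4, 1, 7, 2, 6]
Step 2: Midrank |d_i| (ties get averaged ranks).
ranks: |5|->8, |1|->2.5, |1|->2.5, |6|->9.5, |8|->12, |2|->5.5, |1|->2.5, |4|->7, |1|->2.5, |7|->11, |2|->5.5, |6|->9.5
Step 3: Attach original signs; sum ranks with positive sign and with negative sign.
W+ = 8 + 2.5 + 12 + 2.5 + 2.5 + 11 + 5.5 = 44
W- = 2.5 + 9.5 + 5.5 + 7 + 9.5 = 34
(Check: W+ + W- = 78 should equal n(n+1)/2 = 78.)
Step 4: Test statistic W = min(W+, W-) = 34.
Step 5: Ties in |d|, so use the tie-corrected normal approximation.
        E[W] = n(n+1)/4 = 12*13/4 = 39.
        Tie groups: |d|=1 (t=4), |d|=2 (t=2), |d|=6 (t=2); sum(t^3 - t) = 72.
        Var[W] = n(n+1)(2n+1)/24 - sum(t^3-t)/48 = 3900/24 - 72/48 = 161.
        z = (W - E[W]) / sqrt(Var[W]) = (34 - 39) / 12.6886 = -0.3941.
        Two-sided p = 2*Phi(z) = 0.693540.
Step 6: alpha = 0.1. fail to reject H0.

W+ = 44, W- = 34, W = min = 34, p = 0.693540, fail to reject H0.


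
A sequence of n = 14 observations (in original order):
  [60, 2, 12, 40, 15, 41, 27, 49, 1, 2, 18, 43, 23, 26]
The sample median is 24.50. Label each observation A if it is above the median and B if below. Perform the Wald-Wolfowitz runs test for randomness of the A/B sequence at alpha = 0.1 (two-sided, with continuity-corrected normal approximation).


Step 1: Compute median = 24.50; label A = above, B = below.
Labels in order: ABBABAAABBBABA  (n_A = 7, n_B = 7)
Step 2: Count runs R = 9.
Step 3: Under H0 (random ordering), E[R] = 2*n_A*n_B/(n_A+n_B) + 1 = 2*7*7/14 + 1 = 8.0000.
        Var[R] = 2*n_A*n_B*(2*n_A*n_B - n_A - n_B) / ((n_A+n_B)^2 * (n_A+n_B-1)) = 8232/2548 = 3.2308.
        SD[R] = 1.7974.
Step 4: Continuity-corrected z = (R - 0.5 - E[R]) / SD[R] = (9 - 0.5 - 8.0000) / 1.7974 = 0.2782.
Step 5: Two-sided p-value via normal approximation = 2*(1 - Phi(|z|)) = 0.780879.
Step 6: alpha = 0.1. fail to reject H0.

R = 9, z = 0.2782, p = 0.780879, fail to reject H0.


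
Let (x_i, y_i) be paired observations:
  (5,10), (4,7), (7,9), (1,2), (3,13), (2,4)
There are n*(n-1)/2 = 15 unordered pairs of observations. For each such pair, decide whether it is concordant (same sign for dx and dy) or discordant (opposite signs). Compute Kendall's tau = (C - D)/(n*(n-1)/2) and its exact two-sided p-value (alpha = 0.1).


Step 1: Enumerate the 15 unordered pairs (i,j) with i<j and classify each by sign(x_j-x_i) * sign(y_j-y_i).
  (1,2):dx=-1,dy=-3->C; (1,3):dx=+2,dy=-1->D; (1,4):dx=-4,dy=-8->C; (1,5):dx=-2,dy=+3->D
  (1,6):dx=-3,dy=-6->C; (2,3):dx=+3,dy=+2->C; (2,4):dx=-3,dy=-5->C; (2,5):dx=-1,dy=+6->D
  (2,6):dx=-2,dy=-3->C; (3,4):dx=-6,dy=-7->C; (3,5):dx=-4,dy=+4->D; (3,6):dx=-5,dy=-5->C
  (4,5):dx=+2,dy=+11->C; (4,6):dx=+1,dy=+2->C; (5,6):dx=-1,dy=-9->C
Step 2: C = 11, D = 4, total pairs = 15.
Step 3: tau = (C - D)/(n(n-1)/2) = (11 - 4)/15 = 0.466667.
Step 4: Exact two-sided p-value (enumerate n! = 720 permutations of y under H0): p = 0.272222.
Step 5: alpha = 0.1. fail to reject H0.

tau_b = 0.4667 (C=11, D=4), p = 0.272222, fail to reject H0.


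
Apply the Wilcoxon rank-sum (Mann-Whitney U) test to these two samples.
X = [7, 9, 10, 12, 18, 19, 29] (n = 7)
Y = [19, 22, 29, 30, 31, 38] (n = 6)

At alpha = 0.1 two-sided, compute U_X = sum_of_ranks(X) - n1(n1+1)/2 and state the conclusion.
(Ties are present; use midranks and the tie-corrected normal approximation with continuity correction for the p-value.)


Step 1: Combine and sort all 13 observations; assign midranks.
sorted (value, group): (7,X), (9,X), (10,X), (12,X), (18,X), (19,X), (19,Y), (22,Y), (29,X), (29,Y), (30,Y), (31,Y), (38,Y)
ranks: 7->1, 9->2, 10->3, 12->4, 18->5, 19->6.5, 19->6.5, 22->8, 29->9.5, 29->9.5, 30->11, 31->12, 38->13
Step 2: Rank sum for X: R1 = 1 + 2 + 3 + 4 + 5 + 6.5 + 9.5 = 31.
Step 3: U_X = R1 - n1(n1+1)/2 = 31 - 7*8/2 = 31 - 28 = 3.
       U_Y = n1*n2 - U_X = 42 - 3 = 39.
Step 4: Ties are present, so use the tie-corrected normal approximation (with continuity correction) for the p-value.
Step 5: p-value = 0.012180; compare to alpha = 0.1. reject H0.

U_X = 3, p = 0.012180, reject H0 at alpha = 0.1.


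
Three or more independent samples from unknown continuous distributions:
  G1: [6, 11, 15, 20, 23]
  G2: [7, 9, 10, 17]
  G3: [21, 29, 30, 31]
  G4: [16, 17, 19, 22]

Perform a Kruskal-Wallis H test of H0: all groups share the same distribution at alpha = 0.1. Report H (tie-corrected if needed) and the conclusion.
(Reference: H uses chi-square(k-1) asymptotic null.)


Step 1: Combine all N = 17 observations and assign midranks.
sorted (value, group, rank): (6,G1,1), (7,G2,2), (9,G2,3), (10,G2,4), (11,G1,5), (15,G1,6), (16,G4,7), (17,G2,8.5), (17,G4,8.5), (19,G4,10), (20,G1,11), (21,G3,12), (22,G4,13), (23,G1,14), (29,G3,15), (30,G3,16), (31,G3,17)
Step 2: Sum ranks within each group.
R_1 = 37 (n_1 = 5)
R_2 = 17.5 (n_2 = 4)
R_3 = 60 (n_3 = 4)
R_4 = 38.5 (n_4 = 4)
Step 3: H = 12/(N(N+1)) * sum(R_i^2/n_i) - 3(N+1)
     = 12/(17*18) * (37^2/5 + 17.5^2/4 + 60^2/4 + 38.5^2/4) - 3*18
     = 0.039216 * 1620.92 - 54
     = 9.565686.
Step 4: Ties present; correction factor C = 1 - 6/(17^3 - 17) = 0.998775. Corrected H = 9.565686 / 0.998775 = 9.577423.
Step 5: Under H0, H ~ chi^2(3); p-value = 0.022522.
Step 6: alpha = 0.1. reject H0.

H = 9.5774, df = 3, p = 0.022522, reject H0.


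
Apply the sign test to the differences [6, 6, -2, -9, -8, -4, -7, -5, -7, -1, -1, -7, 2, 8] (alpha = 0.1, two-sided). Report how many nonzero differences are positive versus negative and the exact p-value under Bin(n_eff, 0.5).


Step 1: Discard zero differences. Original n = 14; n_eff = number of nonzero differences = 14.
Nonzero differences (with sign): +6, +6, -2, -9, -8, -4, -7, -5, -7, -1, -1, -7, +2, +8
Step 2: Count signs: positive = 4, negative = 10.
Step 3: Under H0: P(positive) = 0.5, so the number of positives S ~ Bin(14, 0.5).
Step 4: Two-sided exact p-value = sum of Bin(14,0.5) probabilities at or below the observed probability = 0.179565.
Step 5: alpha = 0.1. fail to reject H0.

n_eff = 14, pos = 4, neg = 10, p = 0.179565, fail to reject H0.


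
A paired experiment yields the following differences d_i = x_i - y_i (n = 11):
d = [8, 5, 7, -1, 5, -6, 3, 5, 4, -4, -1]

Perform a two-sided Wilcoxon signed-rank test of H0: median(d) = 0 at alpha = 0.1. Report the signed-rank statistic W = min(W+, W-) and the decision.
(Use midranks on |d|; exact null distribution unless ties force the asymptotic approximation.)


Step 1: Drop any zero differences (none here) and take |d_i|.
|d| = [8, 5, 7, 1, 5, 6, 3, 5, 4, 4, 1]
Step 2: Midrank |d_i| (ties get averaged ranks).
ranks: |8|->11, |5|->7, |7|->10, |1|->1.5, |5|->7, |6|->9, |3|->3, |5|->7, |4|->4.5, |4|->4.5, |1|->1.5
Step 3: Attach original signs; sum ranks with positive sign and with negative sign.
W+ = 11 + 7 + 10 + 7 + 3 + 7 + 4.5 = 49.5
W- = 1.5 + 9 + 4.5 + 1.5 = 16.5
(Check: W+ + W- = 66 should equal n(n+1)/2 = 66.)
Step 4: Test statistic W = min(W+, W-) = 16.5.
Step 5: Ties in |d|, so use the tie-corrected normal approximation.
        E[W] = n(n+1)/4 = 11*12/4 = 33.
        Tie groups: |d|=1 (t=2), |d|=4 (t=2), |d|=5 (t=3); sum(t^3 - t) = 36.
        Var[W] = n(n+1)(2n+1)/24 - sum(t^3-t)/48 = 3036/24 - 36/48 = 125.75.
        z = (W - E[W]) / sqrt(Var[W]) = (16.5 - 33) / 11.2138 = -1.4714.
        Two-sided p = 2*Phi(z) = 0.141184.
Step 6: alpha = 0.1. fail to reject H0.

W+ = 49.5, W- = 16.5, W = min = 16.5, p = 0.141184, fail to reject H0.


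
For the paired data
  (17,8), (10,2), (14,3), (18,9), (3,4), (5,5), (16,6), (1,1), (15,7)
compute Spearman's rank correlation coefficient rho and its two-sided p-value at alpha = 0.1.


Step 1: Rank x and y separately (midranks; no ties here).
rank(x): 17->8, 10->4, 14->5, 18->9, 3->2, 5->3, 16->7, 1->1, 15->6
rank(y): 8->8, 2->2, 3->3, 9->9, 4->4, 5->5, 6->6, 1->1, 7->7
Step 2: d_i = R_x(i) - R_y(i); compute d_i^2.
  (8-8)^2=0, (4-2)^2=4, (5-3)^2=4, (9-9)^2=0, (2-4)^2=4, (3-5)^2=4, (7-6)^2=1, (1-1)^2=0, (6-7)^2=1
sum(d^2) = 18.
Step 3: rho = 1 - 6*18 / (9*(9^2 - 1)) = 1 - 108/720 = 0.850000.
Step 4: Under H0, t = rho * sqrt((n-2)/(1-rho^2)) = 4.2691 ~ t(7).
Step 5: Two-sided p-value from the t-distribution with 7 df = 0.003705.
Step 6: alpha = 0.1. reject H0.

rho = 0.8500, p = 0.003705, reject H0 at alpha = 0.1.


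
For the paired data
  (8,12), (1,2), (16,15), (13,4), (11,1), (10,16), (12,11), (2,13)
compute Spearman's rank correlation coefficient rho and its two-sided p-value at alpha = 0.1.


Step 1: Rank x and y separately (midranks; no ties here).
rank(x): 8->3, 1->1, 16->8, 13->7, 11->5, 10->4, 12->6, 2->2
rank(y): 12->5, 2->2, 15->7, 4->3, 1->1, 16->8, 11->4, 13->6
Step 2: d_i = R_x(i) - R_y(i); compute d_i^2.
  (3-5)^2=4, (1-2)^2=1, (8-7)^2=1, (7-3)^2=16, (5-1)^2=16, (4-8)^2=16, (6-4)^2=4, (2-6)^2=16
sum(d^2) = 74.
Step 3: rho = 1 - 6*74 / (8*(8^2 - 1)) = 1 - 444/504 = 0.119048.
Step 4: Under H0, t = rho * sqrt((n-2)/(1-rho^2)) = 0.2937 ~ t(6).
Step 5: Two-sided p-value from the t-distribution with 6 df = 0.778886.
Step 6: alpha = 0.1. fail to reject H0.

rho = 0.1190, p = 0.778886, fail to reject H0 at alpha = 0.1.


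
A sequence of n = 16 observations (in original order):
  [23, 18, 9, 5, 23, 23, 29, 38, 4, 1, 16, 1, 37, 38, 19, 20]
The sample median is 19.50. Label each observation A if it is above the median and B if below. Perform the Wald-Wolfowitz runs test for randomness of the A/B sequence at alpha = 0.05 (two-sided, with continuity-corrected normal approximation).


Step 1: Compute median = 19.50; label A = above, B = below.
Labels in order: ABBBAAAABBBBAABA  (n_A = 8, n_B = 8)
Step 2: Count runs R = 7.
Step 3: Under H0 (random ordering), E[R] = 2*n_A*n_B/(n_A+n_B) + 1 = 2*8*8/16 + 1 = 9.0000.
        Var[R] = 2*n_A*n_B*(2*n_A*n_B - n_A - n_B) / ((n_A+n_B)^2 * (n_A+n_B-1)) = 14336/3840 = 3.7333.
        SD[R] = 1.9322.
Step 4: Continuity-corrected z = (R + 0.5 - E[R]) / SD[R] = (7 + 0.5 - 9.0000) / 1.9322 = -0.7763.
Step 5: Two-sided p-value via normal approximation = 2*(1 - Phi(|z|)) = 0.437558.
Step 6: alpha = 0.05. fail to reject H0.

R = 7, z = -0.7763, p = 0.437558, fail to reject H0.


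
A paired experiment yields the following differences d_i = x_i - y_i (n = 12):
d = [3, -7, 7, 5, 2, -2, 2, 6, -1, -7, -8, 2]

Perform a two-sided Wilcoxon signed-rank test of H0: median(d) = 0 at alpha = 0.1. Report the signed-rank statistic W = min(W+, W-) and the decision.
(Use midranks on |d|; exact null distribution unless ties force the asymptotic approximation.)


Step 1: Drop any zero differences (none here) and take |d_i|.
|d| = [3, 7, 7, 5, 2, 2, 2, 6, 1, 7, 8, 2]
Step 2: Midrank |d_i| (ties get averaged ranks).
ranks: |3|->6, |7|->10, |7|->10, |5|->7, |2|->3.5, |2|->3.5, |2|->3.5, |6|->8, |1|->1, |7|->10, |8|->12, |2|->3.5
Step 3: Attach original signs; sum ranks with positive sign and with negative sign.
W+ = 6 + 10 + 7 + 3.5 + 3.5 + 8 + 3.5 = 41.5
W- = 10 + 3.5 + 1 + 10 + 12 = 36.5
(Check: W+ + W- = 78 should equal n(n+1)/2 = 78.)
Step 4: Test statistic W = min(W+, W-) = 36.5.
Step 5: Ties in |d|, so use the tie-corrected normal approximation.
        E[W] = n(n+1)/4 = 12*13/4 = 39.
        Tie groups: |d|=2 (t=4), |d|=7 (t=3); sum(t^3 - t) = 84.
        Var[W] = n(n+1)(2n+1)/24 - sum(t^3-t)/48 = 3900/24 - 84/48 = 160.75.
        z = (W - E[W]) / sqrt(Var[W]) = (36.5 - 39) / 12.6787 = -0.1972.
        Two-sided p = 2*Phi(z) = 0.843686.
Step 6: alpha = 0.1. fail to reject H0.

W+ = 41.5, W- = 36.5, W = min = 36.5, p = 0.843686, fail to reject H0.


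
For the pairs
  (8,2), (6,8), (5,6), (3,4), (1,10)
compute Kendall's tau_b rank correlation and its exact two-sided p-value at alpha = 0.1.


Step 1: Enumerate the 10 unordered pairs (i,j) with i<j and classify each by sign(x_j-x_i) * sign(y_j-y_i).
  (1,2):dx=-2,dy=+6->D; (1,3):dx=-3,dy=+4->D; (1,4):dx=-5,dy=+2->D; (1,5):dx=-7,dy=+8->D
  (2,3):dx=-1,dy=-2->C; (2,4):dx=-3,dy=-4->C; (2,5):dx=-5,dy=+2->D; (3,4):dx=-2,dy=-2->C
  (3,5):dx=-4,dy=+4->D; (4,5):dx=-2,dy=+6->D
Step 2: C = 3, D = 7, total pairs = 10.
Step 3: tau = (C - D)/(n(n-1)/2) = (3 - 7)/10 = -0.400000.
Step 4: Exact two-sided p-value (enumerate n! = 120 permutations of y under H0): p = 0.483333.
Step 5: alpha = 0.1. fail to reject H0.

tau_b = -0.4000 (C=3, D=7), p = 0.483333, fail to reject H0.


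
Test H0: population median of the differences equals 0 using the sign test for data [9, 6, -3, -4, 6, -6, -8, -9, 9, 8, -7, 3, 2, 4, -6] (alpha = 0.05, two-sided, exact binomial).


Step 1: Discard zero differences. Original n = 15; n_eff = number of nonzero differences = 15.
Nonzero differences (with sign): +9, +6, -3, -4, +6, -6, -8, -9, +9, +8, -7, +3, +2, +4, -6
Step 2: Count signs: positive = 8, negative = 7.
Step 3: Under H0: P(positive) = 0.5, so the number of positives S ~ Bin(15, 0.5).
Step 4: Two-sided exact p-value = sum of Bin(15,0.5) probabilities at or below the observed probability = 1.000000.
Step 5: alpha = 0.05. fail to reject H0.

n_eff = 15, pos = 8, neg = 7, p = 1.000000, fail to reject H0.


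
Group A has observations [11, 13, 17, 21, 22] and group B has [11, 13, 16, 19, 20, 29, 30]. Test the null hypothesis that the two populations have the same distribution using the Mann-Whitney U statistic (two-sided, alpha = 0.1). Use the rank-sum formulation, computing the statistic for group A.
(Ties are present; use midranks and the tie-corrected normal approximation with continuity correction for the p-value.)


Step 1: Combine and sort all 12 observations; assign midranks.
sorted (value, group): (11,X), (11,Y), (13,X), (13,Y), (16,Y), (17,X), (19,Y), (20,Y), (21,X), (22,X), (29,Y), (30,Y)
ranks: 11->1.5, 11->1.5, 13->3.5, 13->3.5, 16->5, 17->6, 19->7, 20->8, 21->9, 22->10, 29->11, 30->12
Step 2: Rank sum for X: R1 = 1.5 + 3.5 + 6 + 9 + 10 = 30.
Step 3: U_X = R1 - n1(n1+1)/2 = 30 - 5*6/2 = 30 - 15 = 15.
       U_Y = n1*n2 - U_X = 35 - 15 = 20.
Step 4: Ties are present, so use the tie-corrected normal approximation (with continuity correction) for the p-value.
Step 5: p-value = 0.744469; compare to alpha = 0.1. fail to reject H0.

U_X = 15, p = 0.744469, fail to reject H0 at alpha = 0.1.


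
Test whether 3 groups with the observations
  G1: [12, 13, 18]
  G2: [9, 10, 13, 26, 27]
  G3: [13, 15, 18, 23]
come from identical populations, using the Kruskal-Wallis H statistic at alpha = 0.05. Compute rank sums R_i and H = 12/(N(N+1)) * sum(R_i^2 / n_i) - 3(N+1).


Step 1: Combine all N = 12 observations and assign midranks.
sorted (value, group, rank): (9,G2,1), (10,G2,2), (12,G1,3), (13,G1,5), (13,G2,5), (13,G3,5), (15,G3,7), (18,G1,8.5), (18,G3,8.5), (23,G3,10), (26,G2,11), (27,G2,12)
Step 2: Sum ranks within each group.
R_1 = 16.5 (n_1 = 3)
R_2 = 31 (n_2 = 5)
R_3 = 30.5 (n_3 = 4)
Step 3: H = 12/(N(N+1)) * sum(R_i^2/n_i) - 3(N+1)
     = 12/(12*13) * (16.5^2/3 + 31^2/5 + 30.5^2/4) - 3*13
     = 0.076923 * 515.513 - 39
     = 0.654808.
Step 4: Ties present; correction factor C = 1 - 30/(12^3 - 12) = 0.982517. Corrected H = 0.654808 / 0.982517 = 0.666459.
Step 5: Under H0, H ~ chi^2(2); p-value = 0.716606.
Step 6: alpha = 0.05. fail to reject H0.

H = 0.6665, df = 2, p = 0.716606, fail to reject H0.


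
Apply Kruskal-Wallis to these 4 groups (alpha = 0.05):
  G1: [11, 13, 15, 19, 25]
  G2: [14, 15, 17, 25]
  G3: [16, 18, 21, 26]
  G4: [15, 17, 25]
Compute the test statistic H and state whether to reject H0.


Step 1: Combine all N = 16 observations and assign midranks.
sorted (value, group, rank): (11,G1,1), (13,G1,2), (14,G2,3), (15,G1,5), (15,G2,5), (15,G4,5), (16,G3,7), (17,G2,8.5), (17,G4,8.5), (18,G3,10), (19,G1,11), (21,G3,12), (25,G1,14), (25,G2,14), (25,G4,14), (26,G3,16)
Step 2: Sum ranks within each group.
R_1 = 33 (n_1 = 5)
R_2 = 30.5 (n_2 = 4)
R_3 = 45 (n_3 = 4)
R_4 = 27.5 (n_4 = 3)
Step 3: H = 12/(N(N+1)) * sum(R_i^2/n_i) - 3(N+1)
     = 12/(16*17) * (33^2/5 + 30.5^2/4 + 45^2/4 + 27.5^2/3) - 3*17
     = 0.044118 * 1208.7 - 51
     = 2.324816.
Step 4: Ties present; correction factor C = 1 - 54/(16^3 - 16) = 0.986765. Corrected H = 2.324816 / 0.986765 = 2.355999.
Step 5: Under H0, H ~ chi^2(3); p-value = 0.501878.
Step 6: alpha = 0.05. fail to reject H0.

H = 2.3560, df = 3, p = 0.501878, fail to reject H0.


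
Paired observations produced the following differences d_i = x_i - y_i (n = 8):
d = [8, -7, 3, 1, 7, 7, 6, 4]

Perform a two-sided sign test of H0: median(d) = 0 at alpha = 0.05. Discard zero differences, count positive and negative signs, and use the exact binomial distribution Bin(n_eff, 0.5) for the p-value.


Step 1: Discard zero differences. Original n = 8; n_eff = number of nonzero differences = 8.
Nonzero differences (with sign): +8, -7, +3, +1, +7, +7, +6, +4
Step 2: Count signs: positive = 7, negative = 1.
Step 3: Under H0: P(positive) = 0.5, so the number of positives S ~ Bin(8, 0.5).
Step 4: Two-sided exact p-value = sum of Bin(8,0.5) probabilities at or below the observed probability = 0.070312.
Step 5: alpha = 0.05. fail to reject H0.

n_eff = 8, pos = 7, neg = 1, p = 0.070312, fail to reject H0.


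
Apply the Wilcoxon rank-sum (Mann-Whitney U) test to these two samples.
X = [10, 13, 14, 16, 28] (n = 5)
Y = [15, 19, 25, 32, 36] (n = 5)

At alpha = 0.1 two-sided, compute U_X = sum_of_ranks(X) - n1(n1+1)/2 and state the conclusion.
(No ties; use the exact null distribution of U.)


Step 1: Combine and sort all 10 observations; assign midranks.
sorted (value, group): (10,X), (13,X), (14,X), (15,Y), (16,X), (19,Y), (25,Y), (28,X), (32,Y), (36,Y)
ranks: 10->1, 13->2, 14->3, 15->4, 16->5, 19->6, 25->7, 28->8, 32->9, 36->10
Step 2: Rank sum for X: R1 = 1 + 2 + 3 + 5 + 8 = 19.
Step 3: U_X = R1 - n1(n1+1)/2 = 19 - 5*6/2 = 19 - 15 = 4.
       U_Y = n1*n2 - U_X = 25 - 4 = 21.
Step 4: No ties, so the exact null distribution of U (based on enumerating the C(10,5) = 252 equally likely rank assignments) gives the two-sided p-value.
Step 5: p-value = 0.095238; compare to alpha = 0.1. reject H0.

U_X = 4, p = 0.095238, reject H0 at alpha = 0.1.


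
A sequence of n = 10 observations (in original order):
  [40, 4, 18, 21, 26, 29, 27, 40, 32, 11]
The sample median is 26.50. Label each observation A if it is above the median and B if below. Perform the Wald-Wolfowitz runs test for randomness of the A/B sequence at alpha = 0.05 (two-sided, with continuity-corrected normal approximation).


Step 1: Compute median = 26.50; label A = above, B = below.
Labels in order: ABBBBAAAAB  (n_A = 5, n_B = 5)
Step 2: Count runs R = 4.
Step 3: Under H0 (random ordering), E[R] = 2*n_A*n_B/(n_A+n_B) + 1 = 2*5*5/10 + 1 = 6.0000.
        Var[R] = 2*n_A*n_B*(2*n_A*n_B - n_A - n_B) / ((n_A+n_B)^2 * (n_A+n_B-1)) = 2000/900 = 2.2222.
        SD[R] = 1.4907.
Step 4: Continuity-corrected z = (R + 0.5 - E[R]) / SD[R] = (4 + 0.5 - 6.0000) / 1.4907 = -1.0062.
Step 5: Two-sided p-value via normal approximation = 2*(1 - Phi(|z|)) = 0.314305.
Step 6: alpha = 0.05. fail to reject H0.

R = 4, z = -1.0062, p = 0.314305, fail to reject H0.


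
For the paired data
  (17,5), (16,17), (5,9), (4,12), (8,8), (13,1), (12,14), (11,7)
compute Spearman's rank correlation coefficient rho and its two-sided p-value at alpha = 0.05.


Step 1: Rank x and y separately (midranks; no ties here).
rank(x): 17->8, 16->7, 5->2, 4->1, 8->3, 13->6, 12->5, 11->4
rank(y): 5->2, 17->8, 9->5, 12->6, 8->4, 1->1, 14->7, 7->3
Step 2: d_i = R_x(i) - R_y(i); compute d_i^2.
  (8-2)^2=36, (7-8)^2=1, (2-5)^2=9, (1-6)^2=25, (3-4)^2=1, (6-1)^2=25, (5-7)^2=4, (4-3)^2=1
sum(d^2) = 102.
Step 3: rho = 1 - 6*102 / (8*(8^2 - 1)) = 1 - 612/504 = -0.214286.
Step 4: Under H0, t = rho * sqrt((n-2)/(1-rho^2)) = -0.5374 ~ t(6).
Step 5: Two-sided p-value from the t-distribution with 6 df = 0.610344.
Step 6: alpha = 0.05. fail to reject H0.

rho = -0.2143, p = 0.610344, fail to reject H0 at alpha = 0.05.


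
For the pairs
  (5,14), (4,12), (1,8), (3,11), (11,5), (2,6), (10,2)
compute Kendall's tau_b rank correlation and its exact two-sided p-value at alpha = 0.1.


Step 1: Enumerate the 21 unordered pairs (i,j) with i<j and classify each by sign(x_j-x_i) * sign(y_j-y_i).
  (1,2):dx=-1,dy=-2->C; (1,3):dx=-4,dy=-6->C; (1,4):dx=-2,dy=-3->C; (1,5):dx=+6,dy=-9->D
  (1,6):dx=-3,dy=-8->C; (1,7):dx=+5,dy=-12->D; (2,3):dx=-3,dy=-4->C; (2,4):dx=-1,dy=-1->C
  (2,5):dx=+7,dy=-7->D; (2,6):dx=-2,dy=-6->C; (2,7):dx=+6,dy=-10->D; (3,4):dx=+2,dy=+3->C
  (3,5):dx=+10,dy=-3->D; (3,6):dx=+1,dy=-2->D; (3,7):dx=+9,dy=-6->D; (4,5):dx=+8,dy=-6->D
  (4,6):dx=-1,dy=-5->C; (4,7):dx=+7,dy=-9->D; (5,6):dx=-9,dy=+1->D; (5,7):dx=-1,dy=-3->C
  (6,7):dx=+8,dy=-4->D
Step 2: C = 10, D = 11, total pairs = 21.
Step 3: tau = (C - D)/(n(n-1)/2) = (10 - 11)/21 = -0.047619.
Step 4: Exact two-sided p-value (enumerate n! = 5040 permutations of y under H0): p = 1.000000.
Step 5: alpha = 0.1. fail to reject H0.

tau_b = -0.0476 (C=10, D=11), p = 1.000000, fail to reject H0.


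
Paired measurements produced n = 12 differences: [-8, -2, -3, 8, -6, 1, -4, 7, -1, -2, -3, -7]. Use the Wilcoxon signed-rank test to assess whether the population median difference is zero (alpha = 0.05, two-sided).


Step 1: Drop any zero differences (none here) and take |d_i|.
|d| = [8, 2, 3, 8, 6, 1, 4, 7, 1, 2, 3, 7]
Step 2: Midrank |d_i| (ties get averaged ranks).
ranks: |8|->11.5, |2|->3.5, |3|->5.5, |8|->11.5, |6|->8, |1|->1.5, |4|->7, |7|->9.5, |1|->1.5, |2|->3.5, |3|->5.5, |7|->9.5
Step 3: Attach original signs; sum ranks with positive sign and with negative sign.
W+ = 11.5 + 1.5 + 9.5 = 22.5
W- = 11.5 + 3.5 + 5.5 + 8 + 7 + 1.5 + 3.5 + 5.5 + 9.5 = 55.5
(Check: W+ + W- = 78 should equal n(n+1)/2 = 78.)
Step 4: Test statistic W = min(W+, W-) = 22.5.
Step 5: Ties in |d|, so use the tie-corrected normal approximation.
        E[W] = n(n+1)/4 = 12*13/4 = 39.
        Tie groups: |d|=1 (t=2), |d|=2 (t=2), |d|=3 (t=2), |d|=7 (t=2), |d|=8 (t=2); sum(t^3 - t) = 30.
        Var[W] = n(n+1)(2n+1)/24 - sum(t^3-t)/48 = 3900/24 - 30/48 = 161.875.
        z = (W - E[W]) / sqrt(Var[W]) = (22.5 - 39) / 12.7230 = -1.2969.
        Two-sided p = 2*Phi(z) = 0.194678.
Step 6: alpha = 0.05. fail to reject H0.

W+ = 22.5, W- = 55.5, W = min = 22.5, p = 0.194678, fail to reject H0.


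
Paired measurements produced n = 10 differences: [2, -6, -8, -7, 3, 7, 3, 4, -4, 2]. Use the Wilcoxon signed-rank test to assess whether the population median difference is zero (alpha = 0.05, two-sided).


Step 1: Drop any zero differences (none here) and take |d_i|.
|d| = [2, 6, 8, 7, 3, 7, 3, 4, 4, 2]
Step 2: Midrank |d_i| (ties get averaged ranks).
ranks: |2|->1.5, |6|->7, |8|->10, |7|->8.5, |3|->3.5, |7|->8.5, |3|->3.5, |4|->5.5, |4|->5.5, |2|->1.5
Step 3: Attach original signs; sum ranks with positive sign and with negative sign.
W+ = 1.5 + 3.5 + 8.5 + 3.5 + 5.5 + 1.5 = 24
W- = 7 + 10 + 8.5 + 5.5 = 31
(Check: W+ + W- = 55 should equal n(n+1)/2 = 55.)
Step 4: Test statistic W = min(W+, W-) = 24.
Step 5: Ties in |d|, so use the tie-corrected normal approximation.
        E[W] = n(n+1)/4 = 10*11/4 = 27.5.
        Tie groups: |d|=2 (t=2), |d|=3 (t=2), |d|=4 (t=2), |d|=7 (t=2); sum(t^3 - t) = 24.
        Var[W] = n(n+1)(2n+1)/24 - sum(t^3-t)/48 = 2310/24 - 24/48 = 95.75.
        z = (W - E[W]) / sqrt(Var[W]) = (24 - 27.5) / 9.7852 = -0.3577.
        Two-sided p = 2*Phi(z) = 0.720580.
Step 6: alpha = 0.05. fail to reject H0.

W+ = 24, W- = 31, W = min = 24, p = 0.720580, fail to reject H0.


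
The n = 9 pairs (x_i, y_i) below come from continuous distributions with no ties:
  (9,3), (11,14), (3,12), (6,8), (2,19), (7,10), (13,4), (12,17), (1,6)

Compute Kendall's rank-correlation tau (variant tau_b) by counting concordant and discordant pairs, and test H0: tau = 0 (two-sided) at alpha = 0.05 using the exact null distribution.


Step 1: Enumerate the 36 unordered pairs (i,j) with i<j and classify each by sign(x_j-x_i) * sign(y_j-y_i).
  (1,2):dx=+2,dy=+11->C; (1,3):dx=-6,dy=+9->D; (1,4):dx=-3,dy=+5->D; (1,5):dx=-7,dy=+16->D
  (1,6):dx=-2,dy=+7->D; (1,7):dx=+4,dy=+1->C; (1,8):dx=+3,dy=+14->C; (1,9):dx=-8,dy=+3->D
  (2,3):dx=-8,dy=-2->C; (2,4):dx=-5,dy=-6->C; (2,5):dx=-9,dy=+5->D; (2,6):dx=-4,dy=-4->C
  (2,7):dx=+2,dy=-10->D; (2,8):dx=+1,dy=+3->C; (2,9):dx=-10,dy=-8->C; (3,4):dx=+3,dy=-4->D
  (3,5):dx=-1,dy=+7->D; (3,6):dx=+4,dy=-2->D; (3,7):dx=+10,dy=-8->D; (3,8):dx=+9,dy=+5->C
  (3,9):dx=-2,dy=-6->C; (4,5):dx=-4,dy=+11->D; (4,6):dx=+1,dy=+2->C; (4,7):dx=+7,dy=-4->D
  (4,8):dx=+6,dy=+9->C; (4,9):dx=-5,dy=-2->C; (5,6):dx=+5,dy=-9->D; (5,7):dx=+11,dy=-15->D
  (5,8):dx=+10,dy=-2->D; (5,9):dx=-1,dy=-13->C; (6,7):dx=+6,dy=-6->D; (6,8):dx=+5,dy=+7->C
  (6,9):dx=-6,dy=-4->C; (7,8):dx=-1,dy=+13->D; (7,9):dx=-12,dy=+2->D; (8,9):dx=-11,dy=-11->C
Step 2: C = 17, D = 19, total pairs = 36.
Step 3: tau = (C - D)/(n(n-1)/2) = (17 - 19)/36 = -0.055556.
Step 4: Exact two-sided p-value (enumerate n! = 362880 permutations of y under H0): p = 0.919455.
Step 5: alpha = 0.05. fail to reject H0.

tau_b = -0.0556 (C=17, D=19), p = 0.919455, fail to reject H0.
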